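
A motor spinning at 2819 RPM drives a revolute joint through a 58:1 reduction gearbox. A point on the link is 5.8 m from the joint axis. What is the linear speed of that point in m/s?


omega_motor = 2819 * 2*pi/60 = 295.205 rad/s
omega_joint = omega_motor / 58 = 5.0897 rad/s
v = omega_joint * r = 5.0897 * 5.8
= 29.5205 m/s


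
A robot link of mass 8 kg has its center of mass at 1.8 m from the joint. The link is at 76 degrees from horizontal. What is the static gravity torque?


tau = m*g*L*cos(angle)
= 8 * 9.81 * 1.8 * cos(76 deg)
= 8 * 9.81 * 1.8 * 0.2419
= 34.1749 Nm


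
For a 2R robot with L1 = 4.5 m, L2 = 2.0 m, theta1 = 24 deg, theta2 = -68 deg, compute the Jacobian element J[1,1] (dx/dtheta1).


J[1,1] = -L1*sin(t1) - L2*sin(t1+t2)
= -4.5*sin(24) - 2.0*sin(-44)
= -0.441


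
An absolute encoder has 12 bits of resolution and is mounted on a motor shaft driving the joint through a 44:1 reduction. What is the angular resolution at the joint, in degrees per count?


counts = 2^12 = 4096
effective counts at joint = 4096 * 44 = 180224
resolution = 360 / 180224
= 0.002 deg/count


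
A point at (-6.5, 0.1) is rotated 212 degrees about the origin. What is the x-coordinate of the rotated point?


x' = x*cos(theta) - y*sin(theta)
cos(212 deg) = -0.848, sin(212 deg) = -0.5299
x' = -6.5 * -0.848 - 0.1 * -0.5299
= 5.5123 - -0.053
= 5.5653


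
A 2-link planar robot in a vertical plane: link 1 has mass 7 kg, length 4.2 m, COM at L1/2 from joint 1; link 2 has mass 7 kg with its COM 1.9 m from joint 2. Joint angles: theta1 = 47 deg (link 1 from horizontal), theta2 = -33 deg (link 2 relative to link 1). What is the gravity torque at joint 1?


Horizontal distance from joint 1 to link-1 COM:
  x_c1 = (L1/2)*cos(t1) = 2.1 * 0.682 = 1.4322 m
Horizontal distance from joint 1 to link-2 COM:
  x_c2 = L1*cos(t1) + Lc2*cos(t1+t2)
       = 4.2*0.682 + 1.9*0.9703 = 4.708 m
tau1 = m1*g*x_c1 + m2*g*x_c2
     = 7*9.81*1.4322 + 7*9.81*4.708
     = 98.3489 + 323.2953
     = 421.6442 Nm


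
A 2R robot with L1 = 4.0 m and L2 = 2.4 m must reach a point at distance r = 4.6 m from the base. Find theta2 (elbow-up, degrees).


cos(theta2) = (r^2 - L1^2 - L2^2) / (2*L1*L2)
cos(theta2) = (21.16 - 16.0 - 5.76) / 19.2
cos(theta2) = -0.03125
theta2 = 91.7908 degrees


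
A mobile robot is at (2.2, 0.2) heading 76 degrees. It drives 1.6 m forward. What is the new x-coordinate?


x_new = x0 + d*cos(theta)
= 2.2 + 1.6*cos(76)
= 2.2 + 0.3871
= 2.5871


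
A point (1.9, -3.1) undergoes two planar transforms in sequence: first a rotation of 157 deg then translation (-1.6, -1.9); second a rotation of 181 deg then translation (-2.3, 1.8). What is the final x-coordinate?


After transform 1:
x1 = cos(157)*1.9 - sin(157)*-3.1 + -1.6 = -2.1377
y1 = sin(157)*1.9 + cos(157)*-3.1 + -1.9 = 1.696
After transform 2:
x2 = cos(181)*-2.1377 - sin(181)*1.696 + -2.3
= -0.133


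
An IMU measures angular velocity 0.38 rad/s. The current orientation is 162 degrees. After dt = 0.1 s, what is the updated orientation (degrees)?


delta_theta = w * dt = 0.38 * 0.1 = 0.038 rad
= 2.1772 deg
theta_new = 162 + 2.1772 = 164.1772 deg


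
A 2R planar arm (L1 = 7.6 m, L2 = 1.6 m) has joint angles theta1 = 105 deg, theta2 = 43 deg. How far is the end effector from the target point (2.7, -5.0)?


End effector via forward kinematics:
x = L1*cos(t1) + L2*cos(t1+t2) = -3.3239
y = L1*sin(t1) + L2*sin(t1+t2) = 8.1889
Distance to target:
d = sqrt((2.7 - -3.3239)^2 + (-5.0 - 8.1889)^2)
= sqrt(36.2874 + 173.9473)
= 14.4995 m


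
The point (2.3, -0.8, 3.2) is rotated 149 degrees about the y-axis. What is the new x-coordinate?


Rotation about y-axis: x' = x*cos(theta) + z*sin(theta)
= 2.3 * -0.8572 + 3.2 * 0.515
= -0.3234


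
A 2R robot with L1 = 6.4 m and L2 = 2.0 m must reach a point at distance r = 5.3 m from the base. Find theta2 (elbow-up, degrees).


cos(theta2) = (r^2 - L1^2 - L2^2) / (2*L1*L2)
cos(theta2) = (28.09 - 40.96 - 4.0) / 25.6
cos(theta2) = -0.658984
theta2 = 131.2225 degrees


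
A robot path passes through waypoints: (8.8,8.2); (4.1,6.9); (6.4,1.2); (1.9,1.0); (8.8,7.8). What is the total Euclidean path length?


Segment lengths:
  seg1 = sqrt((-4.7)^2 + (-1.3)^2) = 4.8765
  seg2 = sqrt((2.3)^2 + (-5.7)^2) = 6.1465
  seg3 = sqrt((-4.5)^2 + (-0.2)^2) = 4.5044
  seg4 = sqrt((6.9)^2 + (6.8)^2) = 9.6876
Total = 25.2151


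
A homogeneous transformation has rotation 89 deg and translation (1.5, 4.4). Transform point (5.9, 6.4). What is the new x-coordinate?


x' = cos(theta)*px - sin(theta)*py + tx
= 0.0175*5.9 - 0.9998*6.4 + 1.5
= -4.7961


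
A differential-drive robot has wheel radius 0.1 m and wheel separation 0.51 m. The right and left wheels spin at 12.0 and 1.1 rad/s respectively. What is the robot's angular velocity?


vR = r*wR = 0.1*12.0 = 1.2 m/s
vL = r*wL = 0.1*1.1 = 0.11 m/s
v = (vR+vL)/2 = 0.655 m/s
omega = (vR-vL)/L = 2.1373 rad/s
angular velocity = 2.1373 rad/s


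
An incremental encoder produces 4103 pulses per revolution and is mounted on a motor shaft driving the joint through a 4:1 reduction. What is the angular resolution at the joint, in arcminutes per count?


counts per rev = 4103
effective counts at joint = 4103 * 4 = 16412
resolution = 360*60 / 16412
= 1.3161 arcmin/count


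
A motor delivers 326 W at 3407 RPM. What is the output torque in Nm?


omega = 3407 * 2*pi/60 = 356.7802 rad/s
tau = P / omega = 326 / 356.7802
= 0.9137 Nm


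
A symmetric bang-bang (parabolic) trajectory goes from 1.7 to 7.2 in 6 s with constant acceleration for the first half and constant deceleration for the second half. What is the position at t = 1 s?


Symmetric rest-to-rest: each phase covers (pf-p0)/2 in time T/2. 0.5*a*(T/2)^2 = (pf-p0)/2 => a = 4*(pf-p0)/T^2
a = 4*(7.2-1.7)/6^2 = 0.6111
t = 1 is in the acceleration phase (t <= T/2).
p = p0 + 0.5*a*t^2 = 1.7 + 0.5*0.6111*1^2
= 2.0056


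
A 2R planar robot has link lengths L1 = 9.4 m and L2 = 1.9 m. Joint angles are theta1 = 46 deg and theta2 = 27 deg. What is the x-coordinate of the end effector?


Convert angles to radians: theta1 = 0.8029, theta2 = 0.4712
x = L1*cos(theta1) + L2*cos(theta1+theta2)
x = 6.5298 + 0.5555
x = 7.0853


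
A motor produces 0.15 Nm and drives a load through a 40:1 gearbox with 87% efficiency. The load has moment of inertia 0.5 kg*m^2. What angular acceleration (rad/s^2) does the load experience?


tau_out = tau_motor * N * eta
= 0.15 * 40 * 0.87 = 5.22 Nm
alpha = tau_out / I = 5.22 / 0.5
= 10.44 rad/s^2


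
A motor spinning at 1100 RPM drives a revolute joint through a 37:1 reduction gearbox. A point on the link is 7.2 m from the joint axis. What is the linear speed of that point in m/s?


omega_motor = 1100 * 2*pi/60 = 115.1917 rad/s
omega_joint = omega_motor / 37 = 3.1133 rad/s
v = omega_joint * r = 3.1133 * 7.2
= 22.4157 m/s


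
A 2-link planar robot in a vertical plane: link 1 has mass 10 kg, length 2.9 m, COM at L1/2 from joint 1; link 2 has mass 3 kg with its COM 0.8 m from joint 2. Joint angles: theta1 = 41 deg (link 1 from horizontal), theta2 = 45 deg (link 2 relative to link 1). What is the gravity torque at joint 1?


Horizontal distance from joint 1 to link-1 COM:
  x_c1 = (L1/2)*cos(t1) = 1.45 * 0.7547 = 1.0943 m
Horizontal distance from joint 1 to link-2 COM:
  x_c2 = L1*cos(t1) + Lc2*cos(t1+t2)
       = 2.9*0.7547 + 0.8*0.0698 = 2.2445 m
tau1 = m1*g*x_c1 + m2*g*x_c2
     = 10*9.81*1.0943 + 3*9.81*2.2445
     = 107.3537 + 66.0545
     = 173.4082 Nm


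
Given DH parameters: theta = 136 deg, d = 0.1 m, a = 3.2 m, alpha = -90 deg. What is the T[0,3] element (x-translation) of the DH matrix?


T[0,3] = a * cos(theta)
= 3.2 * cos(136 deg)
= 3.2 * -0.7193
= -2.3019


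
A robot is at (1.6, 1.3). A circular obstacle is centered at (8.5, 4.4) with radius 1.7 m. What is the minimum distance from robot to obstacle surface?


center_dist = sqrt((1.6-8.5)^2 + (1.3-4.4)^2)
= sqrt(47.61 + 9.61)
= 7.5644
min_dist = center_dist - radius = 7.5644 - 1.7 = 5.8644 m


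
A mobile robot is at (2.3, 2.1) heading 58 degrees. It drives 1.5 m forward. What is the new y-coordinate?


y_new = y0 + d*sin(theta)
= 2.1 + 1.5*sin(58)
= 2.1 + 1.2721
= 3.3721


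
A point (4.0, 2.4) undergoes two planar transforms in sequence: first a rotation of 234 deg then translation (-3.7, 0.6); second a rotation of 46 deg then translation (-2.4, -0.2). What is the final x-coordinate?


After transform 1:
x1 = cos(234)*4.0 - sin(234)*2.4 + -3.7 = -4.1095
y1 = sin(234)*4.0 + cos(234)*2.4 + 0.6 = -4.0468
After transform 2:
x2 = cos(46)*-4.1095 - sin(46)*-4.0468 + -2.4
= -2.3437


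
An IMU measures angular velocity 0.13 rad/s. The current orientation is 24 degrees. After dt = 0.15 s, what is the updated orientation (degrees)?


delta_theta = w * dt = 0.13 * 0.15 = 0.0195 rad
= 1.1173 deg
theta_new = 24 + 1.1173 = 25.1173 deg


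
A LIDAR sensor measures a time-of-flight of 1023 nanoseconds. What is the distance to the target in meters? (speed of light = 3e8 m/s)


tof = 1023 ns = 1.023e-06 s
dist = c * tof / 2
= 3e8 * 1.023e-06 / 2
= 153.45 m


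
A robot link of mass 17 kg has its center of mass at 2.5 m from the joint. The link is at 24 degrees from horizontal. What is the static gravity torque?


tau = m*g*L*cos(angle)
= 17 * 9.81 * 2.5 * cos(24 deg)
= 17 * 9.81 * 2.5 * 0.9135
= 380.8799 Nm


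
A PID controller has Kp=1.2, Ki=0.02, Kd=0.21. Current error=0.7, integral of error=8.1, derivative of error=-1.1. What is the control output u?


u = Kp*e + Ki*int(e) + Kd*de/dt
= 1.2*0.7 + 0.02*8.1 + 0.21*(-1.1)
= 0.84 + 0.162 + -0.231
= 0.771


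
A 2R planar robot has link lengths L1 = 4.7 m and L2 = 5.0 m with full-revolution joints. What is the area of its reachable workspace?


r_max = L1 + L2 = 9.7 m
r_min = |L1 - L2| = 0.3 m
Area = pi*(r_max^2 - r_min^2)
= pi*(94.09 - 0.09)
= pi * 94.0
= 295.3097 m^2


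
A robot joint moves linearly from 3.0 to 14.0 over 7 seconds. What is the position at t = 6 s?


s = t/T = 6/7 = 0.8571
p(t) = p0 + (pf-p0)*s
= 3.0 + (14.0 - 3.0) * 0.8571
= 12.4286


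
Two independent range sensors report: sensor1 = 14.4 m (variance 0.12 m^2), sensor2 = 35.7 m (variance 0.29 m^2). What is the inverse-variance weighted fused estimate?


w1 = (1/var1) / (1/var1 + 1/var2)
   = 8.3333 / (8.3333 + 3.4483) = 0.7073
w2 = 1 - w1 = 0.2927
fused = w1*s1 + w2*s2 = 10.1854 + 10.4488
= 20.6341 m


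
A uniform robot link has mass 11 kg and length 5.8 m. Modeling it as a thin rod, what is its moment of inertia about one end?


I = (1/3) * m * L^2
= (1/3) * 11 * 5.8^2
= 0.333333 * 11 * 33.64
= 123.3467 kg*m^2


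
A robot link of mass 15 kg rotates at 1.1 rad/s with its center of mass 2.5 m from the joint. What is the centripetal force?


F = m * omega^2 * r
= 15 * 1.1^2 * 2.5
= 15 * 1.21 * 2.5
= 45.375 N


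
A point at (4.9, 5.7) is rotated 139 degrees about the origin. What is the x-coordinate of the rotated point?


x' = x*cos(theta) - y*sin(theta)
cos(139 deg) = -0.7547, sin(139 deg) = 0.6561
x' = 4.9 * -0.7547 - 5.7 * 0.6561
= -3.6981 - 3.7395
= -7.4376


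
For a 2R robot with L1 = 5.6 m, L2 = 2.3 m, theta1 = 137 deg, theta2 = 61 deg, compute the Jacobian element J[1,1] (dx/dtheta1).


J[1,1] = -L1*sin(t1) - L2*sin(t1+t2)
= -5.6*sin(137) - 2.3*sin(198)
= -3.1085


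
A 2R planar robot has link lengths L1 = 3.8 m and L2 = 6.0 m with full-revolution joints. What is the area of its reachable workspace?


r_max = L1 + L2 = 9.8 m
r_min = |L1 - L2| = 2.2 m
Area = pi*(r_max^2 - r_min^2)
= pi*(96.04 - 4.84)
= pi * 91.2
= 286.5133 m^2


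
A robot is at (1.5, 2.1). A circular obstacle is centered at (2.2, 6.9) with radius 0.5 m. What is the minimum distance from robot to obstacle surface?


center_dist = sqrt((1.5-2.2)^2 + (2.1-6.9)^2)
= sqrt(0.49 + 23.04)
= 4.8508
min_dist = center_dist - radius = 4.8508 - 0.5 = 4.3508 m


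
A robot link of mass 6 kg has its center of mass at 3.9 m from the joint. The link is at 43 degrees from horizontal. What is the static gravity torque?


tau = m*g*L*cos(angle)
= 6 * 9.81 * 3.9 * cos(43 deg)
= 6 * 9.81 * 3.9 * 0.7314
= 167.8852 Nm


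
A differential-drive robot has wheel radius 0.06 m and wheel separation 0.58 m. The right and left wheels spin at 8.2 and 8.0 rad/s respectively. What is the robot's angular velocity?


vR = r*wR = 0.06*8.2 = 0.492 m/s
vL = r*wL = 0.06*8.0 = 0.48 m/s
v = (vR+vL)/2 = 0.486 m/s
omega = (vR-vL)/L = 0.0207 rad/s
angular velocity = 0.0207 rad/s


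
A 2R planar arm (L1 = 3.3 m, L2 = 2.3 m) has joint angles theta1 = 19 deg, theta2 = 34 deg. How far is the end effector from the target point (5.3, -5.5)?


End effector via forward kinematics:
x = L1*cos(t1) + L2*cos(t1+t2) = 4.5044
y = L1*sin(t1) + L2*sin(t1+t2) = 2.9112
Distance to target:
d = sqrt((5.3 - 4.5044)^2 + (-5.5 - 2.9112)^2)
= sqrt(0.633 + 70.7489)
= 8.4488 m


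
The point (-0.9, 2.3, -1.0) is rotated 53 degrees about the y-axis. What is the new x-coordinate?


Rotation about y-axis: x' = x*cos(theta) + z*sin(theta)
= -0.9 * 0.6018 + -1.0 * 0.7986
= -1.3403


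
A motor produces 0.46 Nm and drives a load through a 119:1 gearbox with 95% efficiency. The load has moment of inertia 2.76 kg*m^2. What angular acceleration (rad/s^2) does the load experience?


tau_out = tau_motor * N * eta
= 0.46 * 119 * 0.95 = 52.003 Nm
alpha = tau_out / I = 52.003 / 2.76
= 18.8417 rad/s^2


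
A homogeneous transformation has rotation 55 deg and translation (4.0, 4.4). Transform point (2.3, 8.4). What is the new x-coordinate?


x' = cos(theta)*px - sin(theta)*py + tx
= 0.5736*2.3 - 0.8192*8.4 + 4.0
= -1.5617


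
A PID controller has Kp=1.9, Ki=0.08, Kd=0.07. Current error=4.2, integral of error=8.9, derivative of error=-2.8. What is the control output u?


u = Kp*e + Ki*int(e) + Kd*de/dt
= 1.9*4.2 + 0.08*8.9 + 0.07*(-2.8)
= 7.98 + 0.712 + -0.196
= 8.496


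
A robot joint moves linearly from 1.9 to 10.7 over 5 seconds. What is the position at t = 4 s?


s = t/T = 4/5 = 0.8
p(t) = p0 + (pf-p0)*s
= 1.9 + (10.7 - 1.9) * 0.8
= 8.94


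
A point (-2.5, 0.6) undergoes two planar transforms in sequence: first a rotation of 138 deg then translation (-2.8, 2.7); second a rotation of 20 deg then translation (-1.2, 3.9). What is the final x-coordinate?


After transform 1:
x1 = cos(138)*-2.5 - sin(138)*0.6 + -2.8 = -1.3436
y1 = sin(138)*-2.5 + cos(138)*0.6 + 2.7 = 0.5813
After transform 2:
x2 = cos(20)*-1.3436 - sin(20)*0.5813 + -1.2
= -2.6614


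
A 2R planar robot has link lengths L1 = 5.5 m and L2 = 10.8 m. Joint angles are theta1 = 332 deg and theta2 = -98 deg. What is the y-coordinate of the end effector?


Convert angles to radians: theta1 = 5.7945, theta2 = -1.7104
y = L1*sin(theta1) + L2*sin(theta1+theta2)
y = -2.5821 + -8.7374
y = -11.3195


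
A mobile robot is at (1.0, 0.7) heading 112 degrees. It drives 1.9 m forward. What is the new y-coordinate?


y_new = y0 + d*sin(theta)
= 0.7 + 1.9*sin(112)
= 0.7 + 1.7616
= 2.4616


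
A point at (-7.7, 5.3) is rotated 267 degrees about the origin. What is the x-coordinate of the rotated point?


x' = x*cos(theta) - y*sin(theta)
cos(267 deg) = -0.0523, sin(267 deg) = -0.9986
x' = -7.7 * -0.0523 - 5.3 * -0.9986
= 0.403 - -5.2927
= 5.6957


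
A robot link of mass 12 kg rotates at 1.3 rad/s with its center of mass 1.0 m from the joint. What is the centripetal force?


F = m * omega^2 * r
= 12 * 1.3^2 * 1.0
= 12 * 1.69 * 1.0
= 20.28 N


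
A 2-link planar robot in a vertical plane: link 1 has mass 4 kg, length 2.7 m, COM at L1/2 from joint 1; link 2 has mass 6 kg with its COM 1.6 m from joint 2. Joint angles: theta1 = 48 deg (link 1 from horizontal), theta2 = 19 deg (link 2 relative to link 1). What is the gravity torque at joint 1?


Horizontal distance from joint 1 to link-1 COM:
  x_c1 = (L1/2)*cos(t1) = 1.35 * 0.6691 = 0.9033 m
Horizontal distance from joint 1 to link-2 COM:
  x_c2 = L1*cos(t1) + Lc2*cos(t1+t2)
       = 2.7*0.6691 + 1.6*0.3907 = 2.4318 m
tau1 = m1*g*x_c1 + m2*g*x_c2
     = 4*9.81*0.9033 + 6*9.81*2.4318
     = 35.4465 + 143.1371
     = 178.5836 Nm


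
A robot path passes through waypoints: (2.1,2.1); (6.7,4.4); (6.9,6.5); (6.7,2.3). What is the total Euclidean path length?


Segment lengths:
  seg1 = sqrt((4.6)^2 + (2.3)^2) = 5.143
  seg2 = sqrt((0.2)^2 + (2.1)^2) = 2.1095
  seg3 = sqrt((-0.2)^2 + (-4.2)^2) = 4.2048
Total = 11.4572


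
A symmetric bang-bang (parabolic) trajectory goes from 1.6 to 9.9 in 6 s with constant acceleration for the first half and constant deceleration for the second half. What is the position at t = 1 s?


Symmetric rest-to-rest: each phase covers (pf-p0)/2 in time T/2. 0.5*a*(T/2)^2 = (pf-p0)/2 => a = 4*(pf-p0)/T^2
a = 4*(9.9-1.6)/6^2 = 0.9222
t = 1 is in the acceleration phase (t <= T/2).
p = p0 + 0.5*a*t^2 = 1.6 + 0.5*0.9222*1^2
= 2.0611


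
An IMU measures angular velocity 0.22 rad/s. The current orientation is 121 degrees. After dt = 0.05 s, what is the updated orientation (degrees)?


delta_theta = w * dt = 0.22 * 0.05 = 0.011 rad
= 0.6303 deg
theta_new = 121 + 0.6303 = 121.6303 deg


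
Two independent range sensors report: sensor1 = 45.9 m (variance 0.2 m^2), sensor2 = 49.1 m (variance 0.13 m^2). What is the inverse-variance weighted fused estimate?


w1 = (1/var1) / (1/var1 + 1/var2)
   = 5.0 / (5.0 + 7.6923) = 0.3939
w2 = 1 - w1 = 0.6061
fused = w1*s1 + w2*s2 = 18.0818 + 29.7576
= 47.8394 m


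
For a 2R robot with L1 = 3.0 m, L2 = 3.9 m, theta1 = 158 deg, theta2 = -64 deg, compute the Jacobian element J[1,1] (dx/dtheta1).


J[1,1] = -L1*sin(t1) - L2*sin(t1+t2)
= -3.0*sin(158) - 3.9*sin(94)
= -5.0143


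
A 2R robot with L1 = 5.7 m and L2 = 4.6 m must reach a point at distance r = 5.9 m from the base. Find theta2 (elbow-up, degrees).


cos(theta2) = (r^2 - L1^2 - L2^2) / (2*L1*L2)
cos(theta2) = (34.81 - 32.49 - 21.16) / 52.44
cos(theta2) = -0.359268
theta2 = 111.0552 degrees


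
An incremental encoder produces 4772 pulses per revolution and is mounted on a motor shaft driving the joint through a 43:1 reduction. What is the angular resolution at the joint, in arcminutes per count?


counts per rev = 4772
effective counts at joint = 4772 * 43 = 205196
resolution = 360*60 / 205196
= 0.1053 arcmin/count


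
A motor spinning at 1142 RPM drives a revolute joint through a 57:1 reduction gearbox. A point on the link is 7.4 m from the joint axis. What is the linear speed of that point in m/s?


omega_motor = 1142 * 2*pi/60 = 119.59 rad/s
omega_joint = omega_motor / 57 = 2.0981 rad/s
v = omega_joint * r = 2.0981 * 7.4
= 15.5257 m/s


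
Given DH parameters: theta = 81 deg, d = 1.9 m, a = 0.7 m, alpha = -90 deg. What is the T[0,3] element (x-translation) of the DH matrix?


T[0,3] = a * cos(theta)
= 0.7 * cos(81 deg)
= 0.7 * 0.1564
= 0.1095


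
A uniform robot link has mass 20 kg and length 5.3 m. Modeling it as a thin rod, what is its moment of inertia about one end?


I = (1/3) * m * L^2
= (1/3) * 20 * 5.3^2
= 0.333333 * 20 * 28.09
= 187.2667 kg*m^2


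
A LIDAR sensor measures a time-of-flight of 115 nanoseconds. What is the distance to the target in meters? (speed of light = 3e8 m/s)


tof = 115 ns = 1.15e-07 s
dist = c * tof / 2
= 3e8 * 1.15e-07 / 2
= 17.25 m


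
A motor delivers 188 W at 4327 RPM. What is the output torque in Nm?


omega = 4327 * 2*pi/60 = 453.1224 rad/s
tau = P / omega = 188 / 453.1224
= 0.4149 Nm


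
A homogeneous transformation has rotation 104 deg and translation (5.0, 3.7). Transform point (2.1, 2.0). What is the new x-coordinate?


x' = cos(theta)*px - sin(theta)*py + tx
= -0.2419*2.1 - 0.9703*2.0 + 5.0
= 2.5514


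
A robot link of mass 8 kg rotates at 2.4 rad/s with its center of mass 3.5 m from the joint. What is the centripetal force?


F = m * omega^2 * r
= 8 * 2.4^2 * 3.5
= 8 * 5.76 * 3.5
= 161.28 N


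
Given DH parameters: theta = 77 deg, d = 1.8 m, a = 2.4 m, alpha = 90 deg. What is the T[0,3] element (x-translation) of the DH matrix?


T[0,3] = a * cos(theta)
= 2.4 * cos(77 deg)
= 2.4 * 0.225
= 0.5399


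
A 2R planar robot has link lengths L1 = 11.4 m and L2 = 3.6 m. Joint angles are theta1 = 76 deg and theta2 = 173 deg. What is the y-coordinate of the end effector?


Convert angles to radians: theta1 = 1.3265, theta2 = 3.0194
y = L1*sin(theta1) + L2*sin(theta1+theta2)
y = 11.0614 + -3.3609
y = 7.7005


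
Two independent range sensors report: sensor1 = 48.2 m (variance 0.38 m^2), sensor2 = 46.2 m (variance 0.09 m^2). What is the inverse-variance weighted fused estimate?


w1 = (1/var1) / (1/var1 + 1/var2)
   = 2.6316 / (2.6316 + 11.1111) = 0.1915
w2 = 1 - w1 = 0.8085
fused = w1*s1 + w2*s2 = 9.2298 + 37.3532
= 46.583 m


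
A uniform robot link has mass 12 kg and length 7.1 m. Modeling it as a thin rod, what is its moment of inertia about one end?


I = (1/3) * m * L^2
= (1/3) * 12 * 7.1^2
= 0.333333 * 12 * 50.41
= 201.64 kg*m^2


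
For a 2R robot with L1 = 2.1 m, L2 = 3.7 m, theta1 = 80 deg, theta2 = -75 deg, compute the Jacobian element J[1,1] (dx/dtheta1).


J[1,1] = -L1*sin(t1) - L2*sin(t1+t2)
= -2.1*sin(80) - 3.7*sin(5)
= -2.3906


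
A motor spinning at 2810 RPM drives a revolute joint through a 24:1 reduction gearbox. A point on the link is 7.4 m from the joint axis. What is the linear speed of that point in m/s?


omega_motor = 2810 * 2*pi/60 = 294.2625 rad/s
omega_joint = omega_motor / 24 = 12.2609 rad/s
v = omega_joint * r = 12.2609 * 7.4
= 90.7309 m/s


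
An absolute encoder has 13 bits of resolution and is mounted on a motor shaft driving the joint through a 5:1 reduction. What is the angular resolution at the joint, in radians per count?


counts = 2^13 = 8192
effective counts at joint = 8192 * 5 = 40960
resolution = 2*pi / 40960
= 1.5340e-04 rad/count


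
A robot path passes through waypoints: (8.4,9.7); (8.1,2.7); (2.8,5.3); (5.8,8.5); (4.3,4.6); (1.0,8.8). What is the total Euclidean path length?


Segment lengths:
  seg1 = sqrt((-0.3)^2 + (-7.0)^2) = 7.0064
  seg2 = sqrt((-5.3)^2 + (2.6)^2) = 5.9034
  seg3 = sqrt((3.0)^2 + (3.2)^2) = 4.3863
  seg4 = sqrt((-1.5)^2 + (-3.9)^2) = 4.1785
  seg5 = sqrt((-3.3)^2 + (4.2)^2) = 5.3413
Total = 26.816


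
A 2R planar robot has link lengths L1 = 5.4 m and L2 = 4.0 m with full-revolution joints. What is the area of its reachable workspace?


r_max = L1 + L2 = 9.4 m
r_min = |L1 - L2| = 1.4 m
Area = pi*(r_max^2 - r_min^2)
= pi*(88.36 - 1.96)
= pi * 86.4
= 271.4336 m^2


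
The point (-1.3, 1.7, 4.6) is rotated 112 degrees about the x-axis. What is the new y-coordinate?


Rotation about x-axis: y' = y*cos(theta) - z*sin(theta)
= 1.7 * -0.3746 - 4.6 * 0.9272
= -4.9019


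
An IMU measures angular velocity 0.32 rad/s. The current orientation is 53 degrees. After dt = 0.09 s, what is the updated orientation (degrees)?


delta_theta = w * dt = 0.32 * 0.09 = 0.0288 rad
= 1.6501 deg
theta_new = 53 + 1.6501 = 54.6501 deg


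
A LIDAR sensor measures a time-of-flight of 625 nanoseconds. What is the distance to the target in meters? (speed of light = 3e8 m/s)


tof = 625 ns = 6.25e-07 s
dist = c * tof / 2
= 3e8 * 6.25e-07 / 2
= 93.75 m


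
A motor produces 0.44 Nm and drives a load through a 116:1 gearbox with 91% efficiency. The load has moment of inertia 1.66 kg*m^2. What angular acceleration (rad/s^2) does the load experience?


tau_out = tau_motor * N * eta
= 0.44 * 116 * 0.91 = 46.4464 Nm
alpha = tau_out / I = 46.4464 / 1.66
= 27.9798 rad/s^2


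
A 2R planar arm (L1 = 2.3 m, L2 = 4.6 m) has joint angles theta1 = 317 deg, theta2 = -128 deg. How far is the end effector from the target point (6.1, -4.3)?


End effector via forward kinematics:
x = L1*cos(t1) + L2*cos(t1+t2) = -2.8613
y = L1*sin(t1) + L2*sin(t1+t2) = -2.2882
Distance to target:
d = sqrt((6.1 - -2.8613)^2 + (-4.3 - -2.2882)^2)
= sqrt(80.3041 + 4.0474)
= 9.1843 m


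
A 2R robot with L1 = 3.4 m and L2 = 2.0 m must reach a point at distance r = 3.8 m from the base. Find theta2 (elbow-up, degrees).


cos(theta2) = (r^2 - L1^2 - L2^2) / (2*L1*L2)
cos(theta2) = (14.44 - 11.56 - 4.0) / 13.6
cos(theta2) = -0.082353
theta2 = 94.7238 degrees


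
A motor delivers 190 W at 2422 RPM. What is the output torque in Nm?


omega = 2422 * 2*pi/60 = 253.6312 rad/s
tau = P / omega = 190 / 253.6312
= 0.7491 Nm


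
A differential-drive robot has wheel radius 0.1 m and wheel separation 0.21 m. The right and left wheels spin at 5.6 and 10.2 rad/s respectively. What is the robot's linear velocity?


vR = r*wR = 0.1*5.6 = 0.56 m/s
vL = r*wL = 0.1*10.2 = 1.02 m/s
v = (vR+vL)/2 = 0.79 m/s
omega = (vR-vL)/L = -2.1905 rad/s
linear velocity = 0.79 m/s


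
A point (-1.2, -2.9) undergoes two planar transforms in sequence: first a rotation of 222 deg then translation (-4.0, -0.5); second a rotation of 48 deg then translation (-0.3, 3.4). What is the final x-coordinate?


After transform 1:
x1 = cos(222)*-1.2 - sin(222)*-2.9 + -4.0 = -5.0487
y1 = sin(222)*-1.2 + cos(222)*-2.9 + -0.5 = 2.4581
After transform 2:
x2 = cos(48)*-5.0487 - sin(48)*2.4581 + -0.3
= -5.505


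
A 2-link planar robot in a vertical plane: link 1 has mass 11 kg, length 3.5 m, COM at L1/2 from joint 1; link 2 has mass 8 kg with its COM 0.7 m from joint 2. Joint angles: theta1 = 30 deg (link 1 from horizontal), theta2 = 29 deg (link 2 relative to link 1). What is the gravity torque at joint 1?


Horizontal distance from joint 1 to link-1 COM:
  x_c1 = (L1/2)*cos(t1) = 1.75 * 0.866 = 1.5155 m
Horizontal distance from joint 1 to link-2 COM:
  x_c2 = L1*cos(t1) + Lc2*cos(t1+t2)
       = 3.5*0.866 + 0.7*0.515 = 3.3916 m
tau1 = m1*g*x_c1 + m2*g*x_c2
     = 11*9.81*1.5155 + 8*9.81*3.3916
     = 163.5424 + 266.174
     = 429.7164 Nm


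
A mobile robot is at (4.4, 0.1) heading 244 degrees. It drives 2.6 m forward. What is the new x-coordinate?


x_new = x0 + d*cos(theta)
= 4.4 + 2.6*cos(244)
= 4.4 + -1.1398
= 3.2602


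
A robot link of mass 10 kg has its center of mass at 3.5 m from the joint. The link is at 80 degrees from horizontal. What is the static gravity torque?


tau = m*g*L*cos(angle)
= 10 * 9.81 * 3.5 * cos(80 deg)
= 10 * 9.81 * 3.5 * 0.1736
= 59.6221 Nm


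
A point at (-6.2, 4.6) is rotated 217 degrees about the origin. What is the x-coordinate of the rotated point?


x' = x*cos(theta) - y*sin(theta)
cos(217 deg) = -0.7986, sin(217 deg) = -0.6018
x' = -6.2 * -0.7986 - 4.6 * -0.6018
= 4.9515 - -2.7683
= 7.7199


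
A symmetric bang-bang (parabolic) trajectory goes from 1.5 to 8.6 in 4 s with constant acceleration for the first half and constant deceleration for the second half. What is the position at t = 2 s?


Symmetric rest-to-rest: each phase covers (pf-p0)/2 in time T/2. 0.5*a*(T/2)^2 = (pf-p0)/2 => a = 4*(pf-p0)/T^2
a = 4*(8.6-1.5)/4^2 = 1.775
t = 2 is in the acceleration phase (t <= T/2).
p = p0 + 0.5*a*t^2 = 1.5 + 0.5*1.775*2^2
= 5.05


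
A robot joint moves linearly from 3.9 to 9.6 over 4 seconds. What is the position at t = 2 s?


s = t/T = 2/4 = 0.5
p(t) = p0 + (pf-p0)*s
= 3.9 + (9.6 - 3.9) * 0.5
= 6.75


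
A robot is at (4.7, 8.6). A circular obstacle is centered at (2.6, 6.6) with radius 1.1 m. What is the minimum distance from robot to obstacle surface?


center_dist = sqrt((4.7-2.6)^2 + (8.6-6.6)^2)
= sqrt(4.41 + 4.0)
= 2.9
min_dist = center_dist - radius = 2.9 - 1.1 = 1.8 m


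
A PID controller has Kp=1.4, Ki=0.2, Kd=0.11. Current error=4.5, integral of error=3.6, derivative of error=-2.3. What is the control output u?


u = Kp*e + Ki*int(e) + Kd*de/dt
= 1.4*4.5 + 0.2*3.6 + 0.11*(-2.3)
= 6.3 + 0.72 + -0.253
= 6.767


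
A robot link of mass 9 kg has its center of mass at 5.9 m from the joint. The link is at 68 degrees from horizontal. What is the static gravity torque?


tau = m*g*L*cos(angle)
= 9 * 9.81 * 5.9 * cos(68 deg)
= 9 * 9.81 * 5.9 * 0.3746
= 195.1367 Nm


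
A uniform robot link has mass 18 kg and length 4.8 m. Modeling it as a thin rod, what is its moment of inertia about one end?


I = (1/3) * m * L^2
= (1/3) * 18 * 4.8^2
= 0.333333 * 18 * 23.04
= 138.24 kg*m^2


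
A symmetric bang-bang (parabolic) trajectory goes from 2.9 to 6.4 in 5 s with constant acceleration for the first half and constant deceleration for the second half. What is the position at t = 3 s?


Symmetric rest-to-rest: each phase covers (pf-p0)/2 in time T/2. 0.5*a*(T/2)^2 = (pf-p0)/2 => a = 4*(pf-p0)/T^2
a = 4*(6.4-2.9)/5^2 = 0.56
t = 3 is in the deceleration phase (t > T/2).
p = pf - 0.5*a*(T-t)^2 = 6.4 - 0.5*0.56*2^2
= 5.28


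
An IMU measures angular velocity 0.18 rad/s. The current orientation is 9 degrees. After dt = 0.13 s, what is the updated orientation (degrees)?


delta_theta = w * dt = 0.18 * 0.13 = 0.0234 rad
= 1.3407 deg
theta_new = 9 + 1.3407 = 10.3407 deg


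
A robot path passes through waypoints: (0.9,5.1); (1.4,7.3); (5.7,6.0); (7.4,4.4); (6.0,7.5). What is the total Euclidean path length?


Segment lengths:
  seg1 = sqrt((0.5)^2 + (2.2)^2) = 2.2561
  seg2 = sqrt((4.3)^2 + (-1.3)^2) = 4.4922
  seg3 = sqrt((1.7)^2 + (-1.6)^2) = 2.3345
  seg4 = sqrt((-1.4)^2 + (3.1)^2) = 3.4015
Total = 12.4843


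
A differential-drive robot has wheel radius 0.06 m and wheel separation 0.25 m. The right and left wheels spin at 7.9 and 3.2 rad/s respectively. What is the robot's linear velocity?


vR = r*wR = 0.06*7.9 = 0.474 m/s
vL = r*wL = 0.06*3.2 = 0.192 m/s
v = (vR+vL)/2 = 0.333 m/s
omega = (vR-vL)/L = 1.128 rad/s
linear velocity = 0.333 m/s


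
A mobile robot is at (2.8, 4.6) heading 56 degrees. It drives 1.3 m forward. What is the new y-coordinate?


y_new = y0 + d*sin(theta)
= 4.6 + 1.3*sin(56)
= 4.6 + 1.0777
= 5.6777


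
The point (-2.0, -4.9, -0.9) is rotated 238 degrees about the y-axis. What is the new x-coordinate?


Rotation about y-axis: x' = x*cos(theta) + z*sin(theta)
= -2.0 * -0.5299 + -0.9 * -0.848
= 1.8231


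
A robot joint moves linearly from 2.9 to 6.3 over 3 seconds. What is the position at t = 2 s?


s = t/T = 2/3 = 0.6667
p(t) = p0 + (pf-p0)*s
= 2.9 + (6.3 - 2.9) * 0.6667
= 5.1667


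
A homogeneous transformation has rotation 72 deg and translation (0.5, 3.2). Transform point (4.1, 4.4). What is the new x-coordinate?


x' = cos(theta)*px - sin(theta)*py + tx
= 0.309*4.1 - 0.9511*4.4 + 0.5
= -2.4177


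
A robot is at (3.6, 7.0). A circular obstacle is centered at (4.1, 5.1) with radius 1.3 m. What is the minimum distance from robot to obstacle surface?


center_dist = sqrt((3.6-4.1)^2 + (7.0-5.1)^2)
= sqrt(0.25 + 3.61)
= 1.9647
min_dist = center_dist - radius = 1.9647 - 1.3 = 0.6647 m


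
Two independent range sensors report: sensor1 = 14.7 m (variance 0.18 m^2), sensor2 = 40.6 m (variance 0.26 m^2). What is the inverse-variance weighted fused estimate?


w1 = (1/var1) / (1/var1 + 1/var2)
   = 5.5556 / (5.5556 + 3.8462) = 0.5909
w2 = 1 - w1 = 0.4091
fused = w1*s1 + w2*s2 = 8.6864 + 16.6091
= 25.2955 m


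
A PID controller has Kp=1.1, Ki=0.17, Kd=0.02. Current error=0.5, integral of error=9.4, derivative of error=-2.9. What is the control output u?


u = Kp*e + Ki*int(e) + Kd*de/dt
= 1.1*0.5 + 0.17*9.4 + 0.02*(-2.9)
= 0.55 + 1.598 + -0.058
= 2.09


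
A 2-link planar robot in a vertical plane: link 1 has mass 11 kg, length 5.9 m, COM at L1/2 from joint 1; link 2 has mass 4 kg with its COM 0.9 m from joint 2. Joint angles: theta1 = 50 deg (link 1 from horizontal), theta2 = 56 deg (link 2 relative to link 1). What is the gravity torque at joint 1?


Horizontal distance from joint 1 to link-1 COM:
  x_c1 = (L1/2)*cos(t1) = 2.95 * 0.6428 = 1.8962 m
Horizontal distance from joint 1 to link-2 COM:
  x_c2 = L1*cos(t1) + Lc2*cos(t1+t2)
       = 5.9*0.6428 + 0.9*-0.2756 = 3.5444 m
tau1 = m1*g*x_c1 + m2*g*x_c2
     = 11*9.81*1.8962 + 4*9.81*3.5444
     = 204.6215 + 139.0812
     = 343.7027 Nm


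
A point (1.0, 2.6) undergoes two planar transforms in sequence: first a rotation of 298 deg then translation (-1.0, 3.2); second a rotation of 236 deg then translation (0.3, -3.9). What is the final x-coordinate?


After transform 1:
x1 = cos(298)*1.0 - sin(298)*2.6 + -1.0 = 1.7651
y1 = sin(298)*1.0 + cos(298)*2.6 + 3.2 = 3.5377
After transform 2:
x2 = cos(236)*1.7651 - sin(236)*3.5377 + 0.3
= 2.2458


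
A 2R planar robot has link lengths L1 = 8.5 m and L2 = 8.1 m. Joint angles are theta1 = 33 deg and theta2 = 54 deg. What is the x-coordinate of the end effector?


Convert angles to radians: theta1 = 0.576, theta2 = 0.9425
x = L1*cos(theta1) + L2*cos(theta1+theta2)
x = 7.1287 + 0.4239
x = 7.5526


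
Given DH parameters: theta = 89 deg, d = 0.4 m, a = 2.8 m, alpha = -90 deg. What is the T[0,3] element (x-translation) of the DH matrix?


T[0,3] = a * cos(theta)
= 2.8 * cos(89 deg)
= 2.8 * 0.0175
= 0.0489


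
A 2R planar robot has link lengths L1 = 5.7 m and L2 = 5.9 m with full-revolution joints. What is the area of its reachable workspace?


r_max = L1 + L2 = 11.6 m
r_min = |L1 - L2| = 0.2 m
Area = pi*(r_max^2 - r_min^2)
= pi*(134.56 - 0.04)
= pi * 134.52
= 422.607 m^2


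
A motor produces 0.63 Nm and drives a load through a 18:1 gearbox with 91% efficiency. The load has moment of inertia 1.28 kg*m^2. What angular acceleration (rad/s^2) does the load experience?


tau_out = tau_motor * N * eta
= 0.63 * 18 * 0.91 = 10.3194 Nm
alpha = tau_out / I = 10.3194 / 1.28
= 8.062 rad/s^2


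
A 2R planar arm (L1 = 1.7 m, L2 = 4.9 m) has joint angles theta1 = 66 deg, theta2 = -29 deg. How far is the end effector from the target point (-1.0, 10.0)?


End effector via forward kinematics:
x = L1*cos(t1) + L2*cos(t1+t2) = 4.6048
y = L1*sin(t1) + L2*sin(t1+t2) = 4.5019
Distance to target:
d = sqrt((-1.0 - 4.6048)^2 + (10.0 - 4.5019)^2)
= sqrt(31.4134 + 30.2289)
= 7.8513 m


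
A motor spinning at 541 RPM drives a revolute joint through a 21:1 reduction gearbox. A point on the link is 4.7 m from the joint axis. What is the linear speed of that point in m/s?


omega_motor = 541 * 2*pi/60 = 56.6534 rad/s
omega_joint = omega_motor / 21 = 2.6978 rad/s
v = omega_joint * r = 2.6978 * 4.7
= 12.6796 m/s


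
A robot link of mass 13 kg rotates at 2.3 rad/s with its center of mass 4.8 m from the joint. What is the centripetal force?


F = m * omega^2 * r
= 13 * 2.3^2 * 4.8
= 13 * 5.29 * 4.8
= 330.096 N


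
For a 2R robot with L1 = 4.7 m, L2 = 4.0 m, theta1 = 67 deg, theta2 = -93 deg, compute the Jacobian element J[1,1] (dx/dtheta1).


J[1,1] = -L1*sin(t1) - L2*sin(t1+t2)
= -4.7*sin(67) - 4.0*sin(-26)
= -2.5729


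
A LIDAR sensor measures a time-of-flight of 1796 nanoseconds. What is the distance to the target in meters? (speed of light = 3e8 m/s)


tof = 1796 ns = 1.796e-06 s
dist = c * tof / 2
= 3e8 * 1.796e-06 / 2
= 269.4 m


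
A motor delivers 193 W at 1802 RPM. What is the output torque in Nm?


omega = 1802 * 2*pi/60 = 188.705 rad/s
tau = P / omega = 193 / 188.705
= 1.0228 Nm


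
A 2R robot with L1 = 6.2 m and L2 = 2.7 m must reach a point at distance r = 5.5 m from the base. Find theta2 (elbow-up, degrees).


cos(theta2) = (r^2 - L1^2 - L2^2) / (2*L1*L2)
cos(theta2) = (30.25 - 38.44 - 7.29) / 33.48
cos(theta2) = -0.462366
theta2 = 117.5399 degrees


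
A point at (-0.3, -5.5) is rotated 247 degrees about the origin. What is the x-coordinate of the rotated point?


x' = x*cos(theta) - y*sin(theta)
cos(247 deg) = -0.3907, sin(247 deg) = -0.9205
x' = -0.3 * -0.3907 - -5.5 * -0.9205
= 0.1172 - 5.0628
= -4.9456


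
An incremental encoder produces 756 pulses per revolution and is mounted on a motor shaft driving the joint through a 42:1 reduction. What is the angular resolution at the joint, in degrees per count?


counts per rev = 756
effective counts at joint = 756 * 42 = 31752
resolution = 360 / 31752
= 0.0113 deg/count


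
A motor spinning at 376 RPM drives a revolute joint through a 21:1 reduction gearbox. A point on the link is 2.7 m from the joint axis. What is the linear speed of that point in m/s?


omega_motor = 376 * 2*pi/60 = 39.3746 rad/s
omega_joint = omega_motor / 21 = 1.875 rad/s
v = omega_joint * r = 1.875 * 2.7
= 5.0625 m/s


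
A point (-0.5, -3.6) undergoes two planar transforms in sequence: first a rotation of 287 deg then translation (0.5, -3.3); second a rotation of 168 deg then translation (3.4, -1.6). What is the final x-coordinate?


After transform 1:
x1 = cos(287)*-0.5 - sin(287)*-3.6 + 0.5 = -3.0889
y1 = sin(287)*-0.5 + cos(287)*-3.6 + -3.3 = -3.8744
After transform 2:
x2 = cos(168)*-3.0889 - sin(168)*-3.8744 + 3.4
= 7.2269


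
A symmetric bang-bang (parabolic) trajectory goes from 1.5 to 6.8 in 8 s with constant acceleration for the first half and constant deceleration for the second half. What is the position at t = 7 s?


Symmetric rest-to-rest: each phase covers (pf-p0)/2 in time T/2. 0.5*a*(T/2)^2 = (pf-p0)/2 => a = 4*(pf-p0)/T^2
a = 4*(6.8-1.5)/8^2 = 0.3312
t = 7 is in the deceleration phase (t > T/2).
p = pf - 0.5*a*(T-t)^2 = 6.8 - 0.5*0.3312*1^2
= 6.6344


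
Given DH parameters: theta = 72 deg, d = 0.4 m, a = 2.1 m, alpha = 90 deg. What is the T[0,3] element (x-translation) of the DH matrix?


T[0,3] = a * cos(theta)
= 2.1 * cos(72 deg)
= 2.1 * 0.309
= 0.6489


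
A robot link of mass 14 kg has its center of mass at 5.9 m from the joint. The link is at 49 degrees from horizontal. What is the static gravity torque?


tau = m*g*L*cos(angle)
= 14 * 9.81 * 5.9 * cos(49 deg)
= 14 * 9.81 * 5.9 * 0.6561
= 531.6086 Nm


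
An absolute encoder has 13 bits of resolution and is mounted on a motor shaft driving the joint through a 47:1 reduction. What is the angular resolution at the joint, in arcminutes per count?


counts = 2^13 = 8192
effective counts at joint = 8192 * 47 = 385024
resolution = 360*60 / 385024
= 0.0561 arcmin/count


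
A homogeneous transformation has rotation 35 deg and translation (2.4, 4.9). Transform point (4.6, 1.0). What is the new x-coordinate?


x' = cos(theta)*px - sin(theta)*py + tx
= 0.8192*4.6 - 0.5736*1.0 + 2.4
= 5.5945


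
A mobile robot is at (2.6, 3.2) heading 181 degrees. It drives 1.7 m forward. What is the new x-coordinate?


x_new = x0 + d*cos(theta)
= 2.6 + 1.7*cos(181)
= 2.6 + -1.6997
= 0.9003


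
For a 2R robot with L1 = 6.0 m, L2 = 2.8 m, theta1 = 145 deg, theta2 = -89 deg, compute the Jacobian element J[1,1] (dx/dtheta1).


J[1,1] = -L1*sin(t1) - L2*sin(t1+t2)
= -6.0*sin(145) - 2.8*sin(56)
= -5.7628


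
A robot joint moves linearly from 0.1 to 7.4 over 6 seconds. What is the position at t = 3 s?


s = t/T = 3/6 = 0.5
p(t) = p0 + (pf-p0)*s
= 0.1 + (7.4 - 0.1) * 0.5
= 3.75


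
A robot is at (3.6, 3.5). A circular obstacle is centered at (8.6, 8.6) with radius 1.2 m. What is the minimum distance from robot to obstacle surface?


center_dist = sqrt((3.6-8.6)^2 + (3.5-8.6)^2)
= sqrt(25.0 + 26.01)
= 7.1421
min_dist = center_dist - radius = 7.1421 - 1.2 = 5.9421 m


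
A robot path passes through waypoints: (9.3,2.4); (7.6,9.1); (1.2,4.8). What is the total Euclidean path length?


Segment lengths:
  seg1 = sqrt((-1.7)^2 + (6.7)^2) = 6.9123
  seg2 = sqrt((-6.4)^2 + (-4.3)^2) = 7.7104
Total = 14.6227


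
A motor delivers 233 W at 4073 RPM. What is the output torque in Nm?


omega = 4073 * 2*pi/60 = 426.5236 rad/s
tau = P / omega = 233 / 426.5236
= 0.5463 Nm


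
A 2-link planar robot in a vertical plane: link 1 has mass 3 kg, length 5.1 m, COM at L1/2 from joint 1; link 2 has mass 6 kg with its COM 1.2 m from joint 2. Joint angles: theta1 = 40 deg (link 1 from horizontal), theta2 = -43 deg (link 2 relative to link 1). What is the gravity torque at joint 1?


Horizontal distance from joint 1 to link-1 COM:
  x_c1 = (L1/2)*cos(t1) = 2.55 * 0.766 = 1.9534 m
Horizontal distance from joint 1 to link-2 COM:
  x_c2 = L1*cos(t1) + Lc2*cos(t1+t2)
       = 5.1*0.766 + 1.2*0.9986 = 5.1052 m
tau1 = m1*g*x_c1 + m2*g*x_c2
     = 3*9.81*1.9534 + 6*9.81*5.1052
     = 57.489 + 300.491
     = 357.98 Nm
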